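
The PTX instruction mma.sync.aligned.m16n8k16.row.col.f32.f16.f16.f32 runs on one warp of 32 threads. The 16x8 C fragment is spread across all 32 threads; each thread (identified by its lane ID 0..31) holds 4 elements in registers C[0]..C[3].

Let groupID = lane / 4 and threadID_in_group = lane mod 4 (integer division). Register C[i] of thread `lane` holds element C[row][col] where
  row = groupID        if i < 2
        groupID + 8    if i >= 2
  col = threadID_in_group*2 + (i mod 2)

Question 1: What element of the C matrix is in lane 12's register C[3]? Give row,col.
11,1

L=12⇒gr=12>>2=3, th=12&3=0
[3]⇒row 3+8=11  col 0·2+1=1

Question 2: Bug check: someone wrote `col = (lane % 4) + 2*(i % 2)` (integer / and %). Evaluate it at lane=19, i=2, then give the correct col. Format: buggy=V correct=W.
buggy=3 correct=6

`(lane % 4) + 2*(i % 2)`[19,2]=>3
L=19=>grp=19>>2=4, tig=19&3=3
[2]=>row 4+8=12  col 3·2+0=6
col: 3 vs 6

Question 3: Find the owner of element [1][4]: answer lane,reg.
6,0

r=1->g=1,rb=0  c=4->t=2,b0=0
L=1*4+2=6  i=0*2+0=0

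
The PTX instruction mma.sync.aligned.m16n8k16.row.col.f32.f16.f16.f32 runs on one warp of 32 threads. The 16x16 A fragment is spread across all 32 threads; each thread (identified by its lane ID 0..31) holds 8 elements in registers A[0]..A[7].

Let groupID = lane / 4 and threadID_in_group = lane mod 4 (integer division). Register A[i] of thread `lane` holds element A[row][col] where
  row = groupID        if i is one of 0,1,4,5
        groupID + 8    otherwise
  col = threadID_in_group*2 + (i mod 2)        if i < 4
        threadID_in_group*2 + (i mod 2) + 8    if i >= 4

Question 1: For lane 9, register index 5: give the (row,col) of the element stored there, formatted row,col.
9: grp=2,tig=1
[5] (2+0,1*2+1+8) = (2,11)

2,11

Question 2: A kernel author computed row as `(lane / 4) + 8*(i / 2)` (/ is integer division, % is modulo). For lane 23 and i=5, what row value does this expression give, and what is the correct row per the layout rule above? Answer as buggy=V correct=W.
buggy=21 correct=5

`(lane / 4) + 8*(i / 2)`[23,5]⇒21
lane 23: gr=5 (23/4), th=3 (23%4)
i=5: r=5+0=5, c=3*2+1+8=15
row: 21 vs 5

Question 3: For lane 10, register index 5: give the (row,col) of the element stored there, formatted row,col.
2,13

10: gr=2,th=2
[5] (2+0,2*2+1+8) = (2,13)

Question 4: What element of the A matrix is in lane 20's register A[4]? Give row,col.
5,8

lane 20->20/4=5, 20 mod 4=0
i=4  r:5+0->5  c:2·0+0+8->8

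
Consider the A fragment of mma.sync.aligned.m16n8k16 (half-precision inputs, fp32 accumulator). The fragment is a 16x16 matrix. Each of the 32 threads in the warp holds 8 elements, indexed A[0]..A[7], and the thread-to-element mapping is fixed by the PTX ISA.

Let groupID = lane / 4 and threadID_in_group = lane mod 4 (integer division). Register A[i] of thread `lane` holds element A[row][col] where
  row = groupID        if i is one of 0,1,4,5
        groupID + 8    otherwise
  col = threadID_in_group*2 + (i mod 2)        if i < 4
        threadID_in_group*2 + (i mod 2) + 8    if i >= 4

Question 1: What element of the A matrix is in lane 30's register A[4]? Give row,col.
7,12

L=30→G=30>>2=7, T=30&3=2
[4]→row 7+0=7  col 2·2+0+8=12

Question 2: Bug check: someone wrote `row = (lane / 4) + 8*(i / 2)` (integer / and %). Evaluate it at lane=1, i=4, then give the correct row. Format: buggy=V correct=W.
`(lane / 4) + 8*(i / 2)`[1,4]->16
L=1->g=1>>2=0, t=1&3=1
[4]->row 0+0=0  col 1·2+0+8=10
row: 16 vs 0

buggy=16 correct=0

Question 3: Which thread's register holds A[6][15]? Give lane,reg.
27,5

r=6→G=6,rhi=0  c=15→chi=1,T=3,p=1
L=6*4+3=27  i=1*4+0*2+1=5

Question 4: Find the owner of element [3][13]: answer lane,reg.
r=3⇒gr=3,Rb=0  c=13⇒Cb=1,th=2,odd=1
L=3*4+2=14  i=1*4+0*2+1=5

14,5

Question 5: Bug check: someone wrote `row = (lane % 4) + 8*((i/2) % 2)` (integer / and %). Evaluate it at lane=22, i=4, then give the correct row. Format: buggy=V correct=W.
buggy=2 correct=5

`(lane % 4) + 8*((i/2) % 2)`[22,4]->2
lane 22: g=5 (22/4), t=2 (22%4)
i=4: r=5+0=5, c=2*2+0+8=12
row: 2 vs 5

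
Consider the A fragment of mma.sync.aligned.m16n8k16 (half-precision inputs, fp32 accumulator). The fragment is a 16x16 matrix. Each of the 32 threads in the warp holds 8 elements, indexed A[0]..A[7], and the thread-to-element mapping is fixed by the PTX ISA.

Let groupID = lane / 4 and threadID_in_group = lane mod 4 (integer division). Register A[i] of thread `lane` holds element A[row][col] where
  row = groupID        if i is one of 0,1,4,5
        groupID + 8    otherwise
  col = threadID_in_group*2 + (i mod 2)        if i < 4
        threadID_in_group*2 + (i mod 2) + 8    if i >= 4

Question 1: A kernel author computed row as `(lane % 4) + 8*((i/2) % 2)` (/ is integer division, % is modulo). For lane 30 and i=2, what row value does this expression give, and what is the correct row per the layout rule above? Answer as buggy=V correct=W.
buggy=10 correct=15

`(lane % 4) + 8*((i/2) % 2)`[30,2]⇒10
lane 30⇒30/4=7, 30 mod 4=2
i=2  r:7+8⇒15  c:2·2+0+0⇒4
row: 10 vs 15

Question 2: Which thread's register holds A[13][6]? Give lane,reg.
r=13⇒gr=5,Rb=1  c=6⇒Cb=0,th=3,odd=0
L=5*4+3=23  i=0*4+1*2+0=2

23,2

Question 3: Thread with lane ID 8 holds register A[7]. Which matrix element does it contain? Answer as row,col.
10,9

lane 8: gr=2 (8/4), th=0 (8%4)
i=7: r=2+8=10, c=0*2+1+8=9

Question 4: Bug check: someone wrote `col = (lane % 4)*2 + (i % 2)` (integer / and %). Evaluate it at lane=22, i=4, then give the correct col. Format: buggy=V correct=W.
buggy=4 correct=12

`(lane % 4)*2 + (i % 2)`[22,4]⇒4
22: gr=5,th=2
[4] (5+0,2*2+0+8) = (5,12)
col: 4 vs 12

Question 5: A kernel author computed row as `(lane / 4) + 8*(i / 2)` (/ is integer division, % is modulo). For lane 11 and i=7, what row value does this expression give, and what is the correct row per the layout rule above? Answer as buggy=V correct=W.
buggy=26 correct=10

`(lane / 4) + 8*(i / 2)`[11,7]→26
lane 11: G=2 (11/4), T=3 (11%4)
i=7: r=2+8=10, c=3*2+1+8=15
row: 26 vs 10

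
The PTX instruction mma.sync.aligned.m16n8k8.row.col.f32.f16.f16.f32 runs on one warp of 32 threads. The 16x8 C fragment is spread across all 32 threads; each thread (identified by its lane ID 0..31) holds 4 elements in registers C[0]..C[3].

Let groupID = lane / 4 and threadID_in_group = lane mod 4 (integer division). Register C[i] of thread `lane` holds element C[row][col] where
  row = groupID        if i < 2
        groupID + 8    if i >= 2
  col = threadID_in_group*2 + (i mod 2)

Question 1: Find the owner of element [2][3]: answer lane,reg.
9,1

r: 2->gid=2,r8=0  c: 3->tid=1,i&1=1
L=2*4+1=9  i=0*2+1=1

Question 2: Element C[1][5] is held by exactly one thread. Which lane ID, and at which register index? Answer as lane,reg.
6,1

r=1→G=1,rhi=0  c=5→T=2,p=1
L=1*4+2=6  i=0*2+1=1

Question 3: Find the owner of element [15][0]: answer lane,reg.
28,2

r=15→G=7,rhi=1  c=0→T=0,p=0
L=7*4+0=28  i=1*2+0=2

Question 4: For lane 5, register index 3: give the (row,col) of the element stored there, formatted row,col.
lane 5=>5/4=1, 5 mod 4=1
i=3  r:1+8=>9  c:2·1+1=>3

9,3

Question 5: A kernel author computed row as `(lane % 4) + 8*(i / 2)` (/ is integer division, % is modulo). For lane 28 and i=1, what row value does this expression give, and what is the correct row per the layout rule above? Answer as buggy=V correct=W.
buggy=0 correct=7

`(lane % 4) + 8*(i / 2)`[28,1]→0
L=28→G=28>>2=7, T=28&3=0
[1]→row 7+0=7  col 0·2+1=1
row: 0 vs 7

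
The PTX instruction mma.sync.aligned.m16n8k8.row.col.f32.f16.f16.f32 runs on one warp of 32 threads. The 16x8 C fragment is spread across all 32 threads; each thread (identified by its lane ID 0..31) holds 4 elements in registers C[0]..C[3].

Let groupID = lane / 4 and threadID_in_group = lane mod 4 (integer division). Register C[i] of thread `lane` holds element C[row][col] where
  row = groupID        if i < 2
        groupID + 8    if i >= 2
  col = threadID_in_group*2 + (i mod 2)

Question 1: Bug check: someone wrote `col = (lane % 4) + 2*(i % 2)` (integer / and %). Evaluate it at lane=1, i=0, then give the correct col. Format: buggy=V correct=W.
`(lane % 4) + 2*(i % 2)`[1,0]=>1
lane 1=>1/4=0, 1 mod 4=1
i=0  r:0+0=>0  c:2·1+0=>2
col: 1 vs 2

buggy=1 correct=2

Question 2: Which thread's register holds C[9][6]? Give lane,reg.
7,2

r=9->g=1,rb=1  c=6->t=3,b0=0
L=1*4+3=7  i=1*2+0=2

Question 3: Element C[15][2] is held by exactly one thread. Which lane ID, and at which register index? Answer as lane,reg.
r: 15->gid=7,r8=1  c: 2->tid=1,i&1=0
L=7*4+1=29  i=1*2+0=2

29,2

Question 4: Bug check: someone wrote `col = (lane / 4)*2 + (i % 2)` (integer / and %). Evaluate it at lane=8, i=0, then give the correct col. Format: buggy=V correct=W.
buggy=4 correct=0

`(lane / 4)*2 + (i % 2)`[8,0]->4
lane 8->8/4=2, 8 mod 4=0
i=0  r:2+0->2  c:2·0+0->0
col: 4 vs 0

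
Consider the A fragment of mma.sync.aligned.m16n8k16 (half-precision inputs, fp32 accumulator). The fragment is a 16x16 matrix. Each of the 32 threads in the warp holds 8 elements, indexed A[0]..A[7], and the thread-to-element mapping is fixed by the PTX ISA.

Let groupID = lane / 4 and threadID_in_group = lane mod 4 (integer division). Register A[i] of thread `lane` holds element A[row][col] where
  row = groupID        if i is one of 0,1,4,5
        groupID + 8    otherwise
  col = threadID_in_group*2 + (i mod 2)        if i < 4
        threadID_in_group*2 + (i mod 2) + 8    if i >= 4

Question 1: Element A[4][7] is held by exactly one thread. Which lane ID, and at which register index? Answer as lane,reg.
19,1

r=4⇒gr=4,Rb=0  c=7⇒Cb=0,th=3,odd=1
L=4*4+3=19  i=0*4+0*2+1=1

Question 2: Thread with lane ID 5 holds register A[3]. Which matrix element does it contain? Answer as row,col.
lane 5: G=1 (5/4), T=1 (5%4)
i=3: r=1+8=9, c=1*2+1+0=3

9,3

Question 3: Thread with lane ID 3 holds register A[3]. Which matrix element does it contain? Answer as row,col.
lane 3: gid=0 (3/4), tid=3 (3%4)
i=3: r=0+8=8, c=3*2+1+0=7

8,7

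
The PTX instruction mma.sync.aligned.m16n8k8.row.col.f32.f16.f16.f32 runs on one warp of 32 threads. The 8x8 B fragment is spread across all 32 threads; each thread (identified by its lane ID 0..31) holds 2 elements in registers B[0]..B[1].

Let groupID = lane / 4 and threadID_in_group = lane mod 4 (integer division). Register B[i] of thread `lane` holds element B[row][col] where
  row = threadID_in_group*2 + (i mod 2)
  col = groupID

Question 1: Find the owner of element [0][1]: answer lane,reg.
4,0

c=1⇒gr=1  r=0⇒th=0,odd=0
L=1*4+0=4  i=0=0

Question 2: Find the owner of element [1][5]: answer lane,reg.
c=5->g=5  r=1->t=0,b0=1
L=5*4+0=20  i=1=1

20,1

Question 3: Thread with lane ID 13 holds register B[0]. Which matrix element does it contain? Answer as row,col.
lane 13: grp=3 (13/4), tig=1 (13%4)
i=0: r=1*2+0=2, c=grp=3

2,3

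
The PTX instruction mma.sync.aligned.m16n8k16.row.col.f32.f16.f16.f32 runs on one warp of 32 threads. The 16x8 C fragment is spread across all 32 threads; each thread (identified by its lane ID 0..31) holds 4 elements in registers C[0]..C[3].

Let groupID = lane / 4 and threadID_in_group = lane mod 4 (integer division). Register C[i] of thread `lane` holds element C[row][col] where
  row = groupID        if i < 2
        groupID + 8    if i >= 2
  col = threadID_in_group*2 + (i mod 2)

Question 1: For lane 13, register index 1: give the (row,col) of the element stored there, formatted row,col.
3,3

lane 13->13/4=3, 13 mod 4=1
i=1  r:3+0->3  c:2·1+1->3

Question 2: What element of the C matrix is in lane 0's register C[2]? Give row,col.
8,0

lane 0→0/4=0, 0 mod 4=0
i=2  r:0+8→8  c:2·0+0→0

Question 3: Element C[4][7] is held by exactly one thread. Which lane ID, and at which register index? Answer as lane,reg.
r=4->g=4,rb=0  c=7->t=3,b0=1
L=4*4+3=19  i=0*2+1=1

19,1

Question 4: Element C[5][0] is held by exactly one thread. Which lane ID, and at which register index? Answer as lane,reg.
20,0

r=5⇒gr=5,Rb=0  c=0⇒th=0,odd=0
L=5*4+0=20  i=0*2+0=0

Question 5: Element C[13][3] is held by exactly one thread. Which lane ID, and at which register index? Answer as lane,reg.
r=13→G=5,rhi=1  c=3→T=1,p=1
L=5*4+1=21  i=1*2+1=3

21,3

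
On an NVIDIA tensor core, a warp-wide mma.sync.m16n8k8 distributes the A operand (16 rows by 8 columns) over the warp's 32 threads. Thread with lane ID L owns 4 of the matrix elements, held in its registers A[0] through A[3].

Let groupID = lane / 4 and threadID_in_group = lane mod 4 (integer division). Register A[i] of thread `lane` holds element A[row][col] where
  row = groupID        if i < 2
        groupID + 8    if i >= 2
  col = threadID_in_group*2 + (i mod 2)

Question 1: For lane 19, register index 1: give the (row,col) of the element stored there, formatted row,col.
L=19⇒gr=19>>2=4, th=19&3=3
[1]⇒row 4+0=4  col 3·2+1=7

4,7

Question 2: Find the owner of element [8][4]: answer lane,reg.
2,2

r=8->g=0,rb=1  c=4->t=2,b0=0
L=0*4+2=2  i=1*2+0=2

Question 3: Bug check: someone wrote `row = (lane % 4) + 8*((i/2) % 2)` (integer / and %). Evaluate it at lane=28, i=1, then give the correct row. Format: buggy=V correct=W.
`(lane % 4) + 8*((i/2) % 2)`[28,1]⇒0
L=28⇒gr=28>>2=7, th=28&3=0
[1]⇒row 7+0=7  col 0·2+1=1
row: 0 vs 7

buggy=0 correct=7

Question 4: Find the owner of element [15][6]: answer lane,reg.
r: 15->gid=7,r8=1  c: 6->tid=3,i&1=0
L=7*4+3=31  i=1*2+0=2

31,2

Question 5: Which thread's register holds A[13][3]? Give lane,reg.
21,3

r=13→G=5,rhi=1  c=3→T=1,p=1
L=5*4+1=21  i=1*2+1=3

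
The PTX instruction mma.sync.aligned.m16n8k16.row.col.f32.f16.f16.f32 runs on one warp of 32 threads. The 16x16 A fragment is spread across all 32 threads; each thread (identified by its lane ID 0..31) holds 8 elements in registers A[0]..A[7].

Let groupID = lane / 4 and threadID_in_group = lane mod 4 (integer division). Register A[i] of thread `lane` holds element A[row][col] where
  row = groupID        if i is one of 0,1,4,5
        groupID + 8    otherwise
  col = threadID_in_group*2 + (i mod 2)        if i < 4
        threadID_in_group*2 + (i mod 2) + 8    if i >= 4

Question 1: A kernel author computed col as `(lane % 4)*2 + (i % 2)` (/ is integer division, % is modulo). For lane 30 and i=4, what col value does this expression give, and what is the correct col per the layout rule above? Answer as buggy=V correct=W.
buggy=4 correct=12

`(lane % 4)*2 + (i % 2)`[30,4]->4
lane 30: g=7 (30/4), t=2 (30%4)
i=4: r=7+0=7, c=2*2+0+8=12
col: 4 vs 12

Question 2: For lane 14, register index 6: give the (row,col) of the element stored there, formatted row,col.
11,12

L=14->gid=14>>2=3, tid=14&3=2
[6]->row 3+8=11  col 2·2+0+8=12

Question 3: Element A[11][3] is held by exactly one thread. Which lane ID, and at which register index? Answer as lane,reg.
r=11→G=3,rhi=1  c=3→chi=0,T=1,p=1
L=3*4+1=13  i=0*4+1*2+1=3

13,3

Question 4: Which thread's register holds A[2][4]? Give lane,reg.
r=2→G=2,rhi=0  c=4→chi=0,T=2,p=0
L=2*4+2=10  i=0*4+0*2+0=0

10,0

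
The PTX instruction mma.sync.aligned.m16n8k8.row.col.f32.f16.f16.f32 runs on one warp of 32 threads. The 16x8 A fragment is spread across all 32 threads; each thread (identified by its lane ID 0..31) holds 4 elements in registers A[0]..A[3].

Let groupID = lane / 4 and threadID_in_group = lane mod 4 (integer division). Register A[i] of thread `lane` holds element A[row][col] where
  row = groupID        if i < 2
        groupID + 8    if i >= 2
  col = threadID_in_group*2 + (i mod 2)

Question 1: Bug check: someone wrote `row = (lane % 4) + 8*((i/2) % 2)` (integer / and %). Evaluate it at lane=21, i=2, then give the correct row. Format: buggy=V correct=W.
buggy=9 correct=13

`(lane % 4) + 8*((i/2) % 2)`[21,2]→9
21: G=5,T=1
[2] (5+8,1*2+0) = (13,2)
row: 9 vs 13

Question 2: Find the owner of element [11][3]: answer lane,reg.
r=11⇒gr=3,Rb=1  c=3⇒th=1,odd=1
L=3*4+1=13  i=1*2+1=3

13,3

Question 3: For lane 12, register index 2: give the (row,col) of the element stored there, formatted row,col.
11,0

lane 12->12/4=3, 12 mod 4=0
i=2  r:3+8->11  c:2·0+0->0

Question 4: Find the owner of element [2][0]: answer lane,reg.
r=2->g=2,rb=0  c=0->t=0,b0=0
L=2*4+0=8  i=0*2+0=0

8,0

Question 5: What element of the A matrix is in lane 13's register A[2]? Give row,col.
13: grp=3,tig=1
[2] (3+8,1*2+0) = (11,2)

11,2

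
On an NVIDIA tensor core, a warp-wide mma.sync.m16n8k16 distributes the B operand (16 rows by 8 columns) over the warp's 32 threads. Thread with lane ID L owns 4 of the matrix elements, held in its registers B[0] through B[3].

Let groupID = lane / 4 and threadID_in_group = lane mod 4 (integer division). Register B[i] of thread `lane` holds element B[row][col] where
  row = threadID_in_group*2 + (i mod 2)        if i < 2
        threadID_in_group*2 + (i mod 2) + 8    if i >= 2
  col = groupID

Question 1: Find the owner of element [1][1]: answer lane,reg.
4,1

c: 1->gid=1  r: 1->r8=0,tid=0,i&1=1
L=1*4+0=4  i=0*2+1=1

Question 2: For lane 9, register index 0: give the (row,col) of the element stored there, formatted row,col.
lane 9: gr=2 (9/4), th=1 (9%4)
i=0: r=1*2+0+0=2, c=gr=2

2,2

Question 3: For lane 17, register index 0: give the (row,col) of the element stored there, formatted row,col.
2,4

lane 17: gr=4 (17/4), th=1 (17%4)
i=0: r=1*2+0+0=2, c=gr=4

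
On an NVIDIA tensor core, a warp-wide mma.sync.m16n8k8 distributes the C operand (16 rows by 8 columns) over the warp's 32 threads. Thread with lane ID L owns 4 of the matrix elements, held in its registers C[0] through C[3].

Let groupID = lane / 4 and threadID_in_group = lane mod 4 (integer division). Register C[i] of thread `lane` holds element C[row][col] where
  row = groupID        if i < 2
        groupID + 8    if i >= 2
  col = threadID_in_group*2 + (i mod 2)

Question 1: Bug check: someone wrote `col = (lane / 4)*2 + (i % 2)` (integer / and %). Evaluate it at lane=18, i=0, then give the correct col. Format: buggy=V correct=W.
buggy=8 correct=4

`(lane / 4)*2 + (i % 2)`[18,0]->8
18: g=4,t=2
[0] (4+0,2*2+0) = (4,4)
col: 8 vs 4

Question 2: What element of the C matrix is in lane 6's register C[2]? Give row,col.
9,4

lane 6: gr=1 (6/4), th=2 (6%4)
i=2: r=1+8=9, c=2*2+0=4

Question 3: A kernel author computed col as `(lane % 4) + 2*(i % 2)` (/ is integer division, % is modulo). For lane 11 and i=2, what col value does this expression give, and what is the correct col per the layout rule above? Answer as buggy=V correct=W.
`(lane % 4) + 2*(i % 2)`[11,2]->3
11: g=2,t=3
[2] (2+8,3*2+0) = (10,6)
col: 3 vs 6

buggy=3 correct=6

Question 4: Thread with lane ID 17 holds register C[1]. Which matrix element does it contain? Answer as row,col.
4,3

L=17->g=17>>2=4, t=17&3=1
[1]->row 4+0=4  col 1·2+1=3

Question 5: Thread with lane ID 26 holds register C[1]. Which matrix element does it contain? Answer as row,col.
lane 26: grp=6 (26/4), tig=2 (26%4)
i=1: r=6+0=6, c=2*2+1=5

6,5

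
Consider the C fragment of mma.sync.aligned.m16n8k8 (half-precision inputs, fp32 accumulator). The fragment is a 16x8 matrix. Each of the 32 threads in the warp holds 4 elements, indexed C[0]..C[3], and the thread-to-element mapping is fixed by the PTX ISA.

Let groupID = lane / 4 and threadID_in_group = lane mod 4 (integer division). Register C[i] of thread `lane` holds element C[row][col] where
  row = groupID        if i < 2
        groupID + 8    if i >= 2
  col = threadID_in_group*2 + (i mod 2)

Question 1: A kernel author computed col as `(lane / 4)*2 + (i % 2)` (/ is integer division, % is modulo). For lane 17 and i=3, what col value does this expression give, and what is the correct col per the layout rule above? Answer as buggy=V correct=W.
buggy=9 correct=3

`(lane / 4)*2 + (i % 2)`[17,3]→9
lane 17: G=4 (17/4), T=1 (17%4)
i=3: r=4+8=12, c=1*2+1=3
col: 9 vs 3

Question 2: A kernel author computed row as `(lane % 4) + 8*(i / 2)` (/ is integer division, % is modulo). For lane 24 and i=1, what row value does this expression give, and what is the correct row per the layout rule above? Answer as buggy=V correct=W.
`(lane % 4) + 8*(i / 2)`[24,1]=>0
lane 24: grp=6 (24/4), tig=0 (24%4)
i=1: r=6+0=6, c=0*2+1=1
row: 0 vs 6

buggy=0 correct=6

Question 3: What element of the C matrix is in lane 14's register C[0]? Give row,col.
lane 14: grp=3 (14/4), tig=2 (14%4)
i=0: r=3+0=3, c=2*2+0=4

3,4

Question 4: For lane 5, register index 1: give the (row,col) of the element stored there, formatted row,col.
lane 5: G=1 (5/4), T=1 (5%4)
i=1: r=1+0=1, c=1*2+1=3

1,3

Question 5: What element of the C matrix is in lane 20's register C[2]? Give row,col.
20: gr=5,th=0
[2] (5+8,0*2+0) = (13,0)

13,0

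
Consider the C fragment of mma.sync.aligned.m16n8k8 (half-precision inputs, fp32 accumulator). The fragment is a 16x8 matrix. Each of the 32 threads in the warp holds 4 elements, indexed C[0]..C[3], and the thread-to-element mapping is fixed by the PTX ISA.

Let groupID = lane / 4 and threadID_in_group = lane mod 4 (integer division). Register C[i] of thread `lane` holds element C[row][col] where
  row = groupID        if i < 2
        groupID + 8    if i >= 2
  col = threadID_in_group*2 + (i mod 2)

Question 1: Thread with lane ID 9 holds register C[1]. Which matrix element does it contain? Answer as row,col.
2,3

lane 9: gr=2 (9/4), th=1 (9%4)
i=1: r=2+0=2, c=1*2+1=3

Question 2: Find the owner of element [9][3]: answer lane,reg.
5,3

r=9→G=1,rhi=1  c=3→T=1,p=1
L=1*4+1=5  i=1*2+1=3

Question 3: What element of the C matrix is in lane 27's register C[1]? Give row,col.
L=27→G=27>>2=6, T=27&3=3
[1]→row 6+0=6  col 3·2+1=7

6,7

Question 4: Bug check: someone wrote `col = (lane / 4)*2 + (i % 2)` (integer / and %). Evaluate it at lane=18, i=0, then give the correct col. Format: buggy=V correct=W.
buggy=8 correct=4

`(lane / 4)*2 + (i % 2)`[18,0]->8
lane 18: gid=4 (18/4), tid=2 (18%4)
i=0: r=4+0=4, c=2*2+0=4
col: 8 vs 4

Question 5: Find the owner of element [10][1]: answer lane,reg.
r=10->g=2,rb=1  c=1->t=0,b0=1
L=2*4+0=8  i=1*2+1=3

8,3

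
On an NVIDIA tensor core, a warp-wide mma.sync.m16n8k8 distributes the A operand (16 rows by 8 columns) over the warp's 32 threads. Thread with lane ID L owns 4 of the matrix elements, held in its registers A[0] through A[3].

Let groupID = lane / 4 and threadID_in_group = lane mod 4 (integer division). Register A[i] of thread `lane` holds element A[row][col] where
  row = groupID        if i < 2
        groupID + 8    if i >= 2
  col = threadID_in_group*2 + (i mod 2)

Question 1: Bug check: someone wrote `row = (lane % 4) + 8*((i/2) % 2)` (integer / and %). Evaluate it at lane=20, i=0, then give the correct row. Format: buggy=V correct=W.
`(lane % 4) + 8*((i/2) % 2)`[20,0]->0
L=20->gid=20>>2=5, tid=20&3=0
[0]->row 5+0=5  col 0·2+0=0
row: 0 vs 5

buggy=0 correct=5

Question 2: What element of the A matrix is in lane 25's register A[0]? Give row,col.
L=25->g=25>>2=6, t=25&3=1
[0]->row 6+0=6  col 1·2+0=2

6,2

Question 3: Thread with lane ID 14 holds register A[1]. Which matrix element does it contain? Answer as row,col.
3,5

14: grp=3,tig=2
[1] (3+0,2*2+1) = (3,5)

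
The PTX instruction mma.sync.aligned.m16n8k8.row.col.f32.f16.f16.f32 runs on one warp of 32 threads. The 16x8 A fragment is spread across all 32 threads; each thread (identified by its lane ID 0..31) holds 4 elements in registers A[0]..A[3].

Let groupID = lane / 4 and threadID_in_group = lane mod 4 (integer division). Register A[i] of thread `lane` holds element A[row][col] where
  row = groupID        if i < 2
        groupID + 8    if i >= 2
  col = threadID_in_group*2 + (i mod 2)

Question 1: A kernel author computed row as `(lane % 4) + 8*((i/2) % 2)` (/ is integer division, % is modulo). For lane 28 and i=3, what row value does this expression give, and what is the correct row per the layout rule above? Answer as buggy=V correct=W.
`(lane % 4) + 8*((i/2) % 2)`[28,3]=>8
lane 28: grp=7 (28/4), tig=0 (28%4)
i=3: r=7+8=15, c=0*2+1=1
row: 8 vs 15

buggy=8 correct=15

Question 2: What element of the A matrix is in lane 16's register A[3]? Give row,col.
12,1

16: G=4,T=0
[3] (4+8,0*2+1) = (12,1)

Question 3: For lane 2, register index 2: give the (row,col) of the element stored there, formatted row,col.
8,4

lane 2: gid=0 (2/4), tid=2 (2%4)
i=2: r=0+8=8, c=2*2+0=4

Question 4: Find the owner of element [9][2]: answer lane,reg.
5,2

r=9⇒gr=1,Rb=1  c=2⇒th=1,odd=0
L=1*4+1=5  i=1*2+0=2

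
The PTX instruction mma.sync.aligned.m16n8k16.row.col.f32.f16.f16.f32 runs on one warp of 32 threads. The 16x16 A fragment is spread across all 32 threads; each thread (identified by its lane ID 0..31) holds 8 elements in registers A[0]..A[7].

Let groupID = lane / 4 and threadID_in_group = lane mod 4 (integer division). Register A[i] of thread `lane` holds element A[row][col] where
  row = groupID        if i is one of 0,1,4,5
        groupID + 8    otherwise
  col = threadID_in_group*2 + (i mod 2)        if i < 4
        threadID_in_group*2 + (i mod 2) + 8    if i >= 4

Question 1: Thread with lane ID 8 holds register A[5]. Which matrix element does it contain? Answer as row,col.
L=8->gid=8>>2=2, tid=8&3=0
[5]->row 2+0=2  col 0·2+1+8=9

2,9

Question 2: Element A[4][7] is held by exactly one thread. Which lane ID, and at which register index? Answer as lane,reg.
19,1

r=4->g=4,rb=0  c=7->cb=0,t=3,b0=1
L=4*4+3=19  i=0*4+0*2+1=1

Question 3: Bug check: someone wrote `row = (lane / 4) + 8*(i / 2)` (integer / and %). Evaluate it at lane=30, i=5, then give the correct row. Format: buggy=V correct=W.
`(lane / 4) + 8*(i / 2)`[30,5]=>23
30: grp=7,tig=2
[5] (7+0,2*2+1+8) = (7,13)
row: 23 vs 7

buggy=23 correct=7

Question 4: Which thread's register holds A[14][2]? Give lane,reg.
25,2

r=14⇒gr=6,Rb=1  c=2⇒Cb=0,th=1,odd=0
L=6*4+1=25  i=0*4+1*2+0=2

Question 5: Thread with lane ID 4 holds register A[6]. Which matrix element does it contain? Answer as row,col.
9,8

lane 4: gr=1 (4/4), th=0 (4%4)
i=6: r=1+8=9, c=0*2+0+8=8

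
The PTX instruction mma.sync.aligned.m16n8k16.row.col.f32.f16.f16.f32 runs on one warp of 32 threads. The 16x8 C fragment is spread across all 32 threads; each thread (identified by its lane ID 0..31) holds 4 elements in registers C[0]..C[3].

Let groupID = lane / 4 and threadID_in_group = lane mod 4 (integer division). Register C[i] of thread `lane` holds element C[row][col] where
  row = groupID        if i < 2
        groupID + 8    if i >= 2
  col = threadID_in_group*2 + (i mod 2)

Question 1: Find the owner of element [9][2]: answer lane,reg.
r=9→G=1,rhi=1  c=2→T=1,p=0
L=1*4+1=5  i=1*2+0=2

5,2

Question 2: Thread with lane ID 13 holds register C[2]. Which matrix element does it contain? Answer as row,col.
11,2

lane 13: G=3 (13/4), T=1 (13%4)
i=2: r=3+8=11, c=1*2+0=2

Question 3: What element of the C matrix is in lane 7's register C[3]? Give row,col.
9,7

lane 7: grp=1 (7/4), tig=3 (7%4)
i=3: r=1+8=9, c=3*2+1=7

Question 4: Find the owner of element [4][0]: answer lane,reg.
16,0

r: 4->gid=4,r8=0  c: 0->tid=0,i&1=0
L=4*4+0=16  i=0*2+0=0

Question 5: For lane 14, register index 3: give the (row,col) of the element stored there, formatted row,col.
lane 14->14/4=3, 14 mod 4=2
i=3  r:3+8->11  c:2·2+1->5

11,5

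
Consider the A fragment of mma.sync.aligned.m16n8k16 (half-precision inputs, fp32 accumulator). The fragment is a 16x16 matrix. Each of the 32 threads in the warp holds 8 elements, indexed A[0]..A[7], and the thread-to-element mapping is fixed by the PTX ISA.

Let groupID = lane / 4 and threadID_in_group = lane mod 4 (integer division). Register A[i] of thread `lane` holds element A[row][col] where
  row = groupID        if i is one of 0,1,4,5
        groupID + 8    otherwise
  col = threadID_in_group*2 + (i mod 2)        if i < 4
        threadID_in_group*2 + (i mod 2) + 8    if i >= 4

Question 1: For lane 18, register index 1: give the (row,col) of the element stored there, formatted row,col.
lane 18: gr=4 (18/4), th=2 (18%4)
i=1: r=4+0=4, c=2*2+1+0=5

4,5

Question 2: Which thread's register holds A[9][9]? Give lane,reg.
r:9=>grp=1,rB=1  c:9=>cB=1,tig=0,lo=1
L=1*4+0=4  i=1*4+1*2+1=7

4,7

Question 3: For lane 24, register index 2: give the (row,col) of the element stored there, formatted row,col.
lane 24: gid=6 (24/4), tid=0 (24%4)
i=2: r=6+8=14, c=0*2+0+0=0

14,0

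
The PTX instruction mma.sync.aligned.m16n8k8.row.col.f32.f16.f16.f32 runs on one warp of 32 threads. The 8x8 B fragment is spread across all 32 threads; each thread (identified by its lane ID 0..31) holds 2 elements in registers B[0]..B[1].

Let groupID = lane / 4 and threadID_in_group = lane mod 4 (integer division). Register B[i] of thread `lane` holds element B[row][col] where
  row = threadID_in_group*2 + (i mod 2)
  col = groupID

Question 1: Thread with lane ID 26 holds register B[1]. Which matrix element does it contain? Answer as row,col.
lane 26→26/4=6, 26 mod 4=2
i=1  r:2·2+1→5  c:6

5,6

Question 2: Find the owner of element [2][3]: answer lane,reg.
13,0

c=3->g=3  r=2->t=1,b0=0
L=3*4+1=13  i=0=0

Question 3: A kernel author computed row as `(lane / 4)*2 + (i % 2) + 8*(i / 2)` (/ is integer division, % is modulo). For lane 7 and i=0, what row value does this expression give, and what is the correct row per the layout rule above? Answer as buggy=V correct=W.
`(lane / 4)*2 + (i % 2) + 8*(i / 2)`[7,0]→2
lane 7: G=1 (7/4), T=3 (7%4)
i=0: r=3*2+0=6, c=G=1
row: 2 vs 6

buggy=2 correct=6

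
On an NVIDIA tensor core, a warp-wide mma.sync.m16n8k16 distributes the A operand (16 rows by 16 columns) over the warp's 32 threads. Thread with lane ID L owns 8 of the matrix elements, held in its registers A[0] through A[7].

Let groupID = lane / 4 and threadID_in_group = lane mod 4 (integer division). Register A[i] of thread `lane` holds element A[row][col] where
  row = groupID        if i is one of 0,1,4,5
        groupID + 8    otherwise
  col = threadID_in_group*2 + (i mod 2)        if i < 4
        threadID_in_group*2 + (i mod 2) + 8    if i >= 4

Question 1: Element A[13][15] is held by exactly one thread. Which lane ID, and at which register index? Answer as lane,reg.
23,7

r: 13->gid=5,r8=1  c: 15->c8=1,tid=3,i&1=1
L=5*4+3=23  i=1*4+1*2+1=7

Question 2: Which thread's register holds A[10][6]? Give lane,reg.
r=10→G=2,rhi=1  c=6→chi=0,T=3,p=0
L=2*4+3=11  i=0*4+1*2+0=2

11,2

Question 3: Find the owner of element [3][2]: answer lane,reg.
r:3=>grp=3,rB=0  c:2=>cB=0,tig=1,lo=0
L=3*4+1=13  i=0*4+0*2+0=0

13,0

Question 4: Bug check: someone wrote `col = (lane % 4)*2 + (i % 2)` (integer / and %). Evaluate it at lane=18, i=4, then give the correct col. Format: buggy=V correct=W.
buggy=4 correct=12

`(lane % 4)*2 + (i % 2)`[18,4]->4
lane 18: g=4 (18/4), t=2 (18%4)
i=4: r=4+0=4, c=2*2+0+8=12
col: 4 vs 12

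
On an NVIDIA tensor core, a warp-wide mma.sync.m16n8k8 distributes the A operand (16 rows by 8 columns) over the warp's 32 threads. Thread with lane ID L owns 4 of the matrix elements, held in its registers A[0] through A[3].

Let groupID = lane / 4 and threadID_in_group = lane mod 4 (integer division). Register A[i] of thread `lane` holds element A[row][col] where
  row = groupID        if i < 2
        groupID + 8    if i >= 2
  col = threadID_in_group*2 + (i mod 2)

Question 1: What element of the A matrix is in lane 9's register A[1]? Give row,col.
9: gr=2,th=1
[1] (2+0,1*2+1) = (2,3)

2,3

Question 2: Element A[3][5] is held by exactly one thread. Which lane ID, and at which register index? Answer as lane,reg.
14,1

r=3⇒gr=3,Rb=0  c=5⇒th=2,odd=1
L=3*4+2=14  i=0*2+1=1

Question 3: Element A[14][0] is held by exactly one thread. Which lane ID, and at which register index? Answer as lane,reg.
24,2

r=14→G=6,rhi=1  c=0→T=0,p=0
L=6*4+0=24  i=1*2+0=2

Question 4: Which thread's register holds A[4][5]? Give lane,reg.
18,1

r=4->g=4,rb=0  c=5->t=2,b0=1
L=4*4+2=18  i=0*2+1=1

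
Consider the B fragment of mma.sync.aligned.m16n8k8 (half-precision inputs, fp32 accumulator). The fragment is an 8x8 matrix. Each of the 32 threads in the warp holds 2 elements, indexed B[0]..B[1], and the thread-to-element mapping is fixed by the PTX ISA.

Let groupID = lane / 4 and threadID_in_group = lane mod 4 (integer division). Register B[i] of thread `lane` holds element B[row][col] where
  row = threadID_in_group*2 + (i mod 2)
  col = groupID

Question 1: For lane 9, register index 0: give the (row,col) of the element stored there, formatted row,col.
2,2

lane 9: gr=2 (9/4), th=1 (9%4)
i=0: r=1*2+0=2, c=gr=2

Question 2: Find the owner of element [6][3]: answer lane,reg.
15,0

c: 3->gid=3  r: 6->tid=3,i&1=0
L=3*4+3=15  i=0=0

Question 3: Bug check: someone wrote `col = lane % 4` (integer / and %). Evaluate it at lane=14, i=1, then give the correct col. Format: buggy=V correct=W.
`lane % 4`[14,1]->2
lane 14->14/4=3, 14 mod 4=2
i=1  r:2·2+1->5  c:3
col: 2 vs 3

buggy=2 correct=3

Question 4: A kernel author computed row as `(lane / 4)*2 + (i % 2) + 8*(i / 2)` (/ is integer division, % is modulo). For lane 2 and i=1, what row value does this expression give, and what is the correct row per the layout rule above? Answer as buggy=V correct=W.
buggy=1 correct=5

`(lane / 4)*2 + (i % 2) + 8*(i / 2)`[2,1]->1
lane 2: g=0 (2/4), t=2 (2%4)
i=1: r=2*2+1=5, c=g=0
row: 1 vs 5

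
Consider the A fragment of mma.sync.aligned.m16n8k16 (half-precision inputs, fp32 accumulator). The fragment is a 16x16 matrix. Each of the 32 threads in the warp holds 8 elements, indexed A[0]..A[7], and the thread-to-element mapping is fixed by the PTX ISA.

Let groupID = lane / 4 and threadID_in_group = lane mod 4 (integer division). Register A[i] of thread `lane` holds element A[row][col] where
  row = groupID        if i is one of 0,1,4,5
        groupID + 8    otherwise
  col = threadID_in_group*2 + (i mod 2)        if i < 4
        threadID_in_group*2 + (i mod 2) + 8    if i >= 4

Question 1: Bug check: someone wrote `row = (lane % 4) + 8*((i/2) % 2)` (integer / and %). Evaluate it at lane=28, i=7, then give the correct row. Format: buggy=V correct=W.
`(lane % 4) + 8*((i/2) % 2)`[28,7]=>8
L=28=>grp=28>>2=7, tig=28&3=0
[7]=>row 7+8=15  col 0·2+1+8=9
row: 8 vs 15

buggy=8 correct=15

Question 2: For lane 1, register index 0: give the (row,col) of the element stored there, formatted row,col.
0,2

lane 1->1/4=0, 1 mod 4=1
i=0  r:0+0->0  c:2·1+0+0->2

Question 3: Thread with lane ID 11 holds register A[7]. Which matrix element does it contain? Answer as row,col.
lane 11: gr=2 (11/4), th=3 (11%4)
i=7: r=2+8=10, c=3*2+1+8=15

10,15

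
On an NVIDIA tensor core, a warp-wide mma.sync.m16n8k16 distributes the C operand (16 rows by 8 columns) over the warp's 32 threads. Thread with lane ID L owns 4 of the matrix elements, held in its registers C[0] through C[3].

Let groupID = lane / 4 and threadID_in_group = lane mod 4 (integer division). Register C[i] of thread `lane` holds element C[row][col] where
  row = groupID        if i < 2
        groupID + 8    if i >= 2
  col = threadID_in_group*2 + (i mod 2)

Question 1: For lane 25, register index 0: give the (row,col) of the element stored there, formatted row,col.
25: g=6,t=1
[0] (6+0,1*2+0) = (6,2)

6,2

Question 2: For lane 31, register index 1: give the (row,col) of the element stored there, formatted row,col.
7,7

lane 31: gr=7 (31/4), th=3 (31%4)
i=1: r=7+0=7, c=3*2+1=7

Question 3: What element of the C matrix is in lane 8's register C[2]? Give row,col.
8: grp=2,tig=0
[2] (2+8,0*2+0) = (10,0)

10,0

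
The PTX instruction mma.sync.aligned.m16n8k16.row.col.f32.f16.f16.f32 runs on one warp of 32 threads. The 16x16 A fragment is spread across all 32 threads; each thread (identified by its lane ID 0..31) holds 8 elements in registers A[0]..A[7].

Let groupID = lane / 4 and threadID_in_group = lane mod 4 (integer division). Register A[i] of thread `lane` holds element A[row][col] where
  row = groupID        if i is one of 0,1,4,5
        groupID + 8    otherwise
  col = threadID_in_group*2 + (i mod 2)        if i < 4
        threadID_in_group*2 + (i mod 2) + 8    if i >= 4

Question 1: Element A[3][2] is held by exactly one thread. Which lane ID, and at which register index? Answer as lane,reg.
13,0

r=3→G=3,rhi=0  c=2→chi=0,T=1,p=0
L=3*4+1=13  i=0*4+0*2+0=0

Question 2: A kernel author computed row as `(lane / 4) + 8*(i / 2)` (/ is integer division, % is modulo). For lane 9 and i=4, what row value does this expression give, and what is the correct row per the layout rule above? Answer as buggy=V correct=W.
buggy=18 correct=2

`(lane / 4) + 8*(i / 2)`[9,4]->18
9: g=2,t=1
[4] (2+0,1*2+0+8) = (2,10)
row: 18 vs 2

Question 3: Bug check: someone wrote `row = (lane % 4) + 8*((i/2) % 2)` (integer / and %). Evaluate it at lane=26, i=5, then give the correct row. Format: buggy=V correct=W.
`(lane % 4) + 8*((i/2) % 2)`[26,5]=>2
26: grp=6,tig=2
[5] (6+0,2*2+1+8) = (6,13)
row: 2 vs 6

buggy=2 correct=6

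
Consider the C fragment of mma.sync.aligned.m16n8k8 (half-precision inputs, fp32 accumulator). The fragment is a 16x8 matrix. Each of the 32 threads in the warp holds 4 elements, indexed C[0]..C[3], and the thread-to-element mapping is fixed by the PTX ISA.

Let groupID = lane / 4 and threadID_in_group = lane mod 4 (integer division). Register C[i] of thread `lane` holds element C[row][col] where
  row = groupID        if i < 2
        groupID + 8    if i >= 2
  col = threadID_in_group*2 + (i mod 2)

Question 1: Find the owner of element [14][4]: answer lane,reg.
26,2

r:14=>grp=6,rB=1  c:4=>tig=2,lo=0
L=6*4+2=26  i=1*2+0=2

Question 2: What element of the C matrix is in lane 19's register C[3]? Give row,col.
12,7

lane 19=>19/4=4, 19 mod 4=3
i=3  r:4+8=>12  c:2·3+1=>7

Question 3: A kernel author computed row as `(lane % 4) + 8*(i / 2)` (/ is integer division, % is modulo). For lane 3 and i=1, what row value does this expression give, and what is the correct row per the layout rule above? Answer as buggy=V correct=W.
buggy=3 correct=0

`(lane % 4) + 8*(i / 2)`[3,1]→3
lane 3→3/4=0, 3 mod 4=3
i=1  r:0+0→0  c:2·3+1→7
row: 3 vs 0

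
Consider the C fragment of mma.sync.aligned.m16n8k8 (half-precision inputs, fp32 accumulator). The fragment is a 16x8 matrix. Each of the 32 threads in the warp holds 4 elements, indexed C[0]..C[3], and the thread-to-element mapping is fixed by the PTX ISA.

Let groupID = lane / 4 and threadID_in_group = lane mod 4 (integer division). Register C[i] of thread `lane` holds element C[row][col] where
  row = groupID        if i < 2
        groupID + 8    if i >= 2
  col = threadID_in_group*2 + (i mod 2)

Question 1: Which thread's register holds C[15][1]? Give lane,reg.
r=15→G=7,rhi=1  c=1→T=0,p=1
L=7*4+0=28  i=1*2+1=3

28,3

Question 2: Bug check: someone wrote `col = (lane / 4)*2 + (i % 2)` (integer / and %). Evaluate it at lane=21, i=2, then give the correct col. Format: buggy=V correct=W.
buggy=10 correct=2

`(lane / 4)*2 + (i % 2)`[21,2]→10
lane 21→21/4=5, 21 mod 4=1
i=2  r:5+8→13  c:2·1+0→2
col: 10 vs 2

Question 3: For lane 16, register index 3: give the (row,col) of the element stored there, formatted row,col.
16: grp=4,tig=0
[3] (4+8,0*2+1) = (12,1)

12,1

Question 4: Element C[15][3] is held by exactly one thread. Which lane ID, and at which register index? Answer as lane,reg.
29,3

r:15=>grp=7,rB=1  c:3=>tig=1,lo=1
L=7*4+1=29  i=1*2+1=3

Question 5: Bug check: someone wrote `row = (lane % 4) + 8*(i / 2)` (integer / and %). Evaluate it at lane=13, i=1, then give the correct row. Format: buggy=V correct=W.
buggy=1 correct=3

`(lane % 4) + 8*(i / 2)`[13,1]=>1
13: grp=3,tig=1
[1] (3+0,1*2+1) = (3,3)
row: 1 vs 3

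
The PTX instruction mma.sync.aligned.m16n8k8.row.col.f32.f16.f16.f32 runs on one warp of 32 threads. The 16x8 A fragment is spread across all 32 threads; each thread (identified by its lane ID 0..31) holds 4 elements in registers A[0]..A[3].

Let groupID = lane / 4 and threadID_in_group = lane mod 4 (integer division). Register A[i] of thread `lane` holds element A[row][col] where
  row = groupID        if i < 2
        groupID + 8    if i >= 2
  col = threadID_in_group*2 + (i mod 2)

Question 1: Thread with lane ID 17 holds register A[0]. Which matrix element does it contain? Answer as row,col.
4,2

L=17->g=17>>2=4, t=17&3=1
[0]->row 4+0=4  col 1·2+0=2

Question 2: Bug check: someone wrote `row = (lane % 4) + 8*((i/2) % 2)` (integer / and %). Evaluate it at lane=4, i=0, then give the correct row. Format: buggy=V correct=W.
`(lane % 4) + 8*((i/2) % 2)`[4,0]⇒0
L=4⇒gr=4>>2=1, th=4&3=0
[0]⇒row 1+0=1  col 0·2+0=0
row: 0 vs 1

buggy=0 correct=1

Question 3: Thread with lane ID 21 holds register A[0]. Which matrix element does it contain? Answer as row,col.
lane 21: gid=5 (21/4), tid=1 (21%4)
i=0: r=5+0=5, c=1*2+0=2

5,2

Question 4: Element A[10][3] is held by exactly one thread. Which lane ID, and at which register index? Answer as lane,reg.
r=10->g=2,rb=1  c=3->t=1,b0=1
L=2*4+1=9  i=1*2+1=3

9,3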